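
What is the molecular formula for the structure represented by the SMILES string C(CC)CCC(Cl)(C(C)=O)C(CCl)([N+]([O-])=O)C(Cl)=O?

C11H16Cl3NO4

Heavy atoms from the SMILES: 11 C, 3 Cl, 1 N, 4 O.
Implicit hydrogens by atom environment:
  5 × C: 2 H each → 10
  4 × C: no H
  3 × Cl: no H
  3 × O: no H
  2 × C: 3 H each → 6
  1 × N (charge +1): no H
  1 × O (charge -1): no H
  Total hydrogens = 16.
Molecular formula: C11H16Cl3NO4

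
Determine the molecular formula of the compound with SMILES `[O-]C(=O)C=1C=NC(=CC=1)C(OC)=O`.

Heavy atoms from the SMILES: 8 C, 1 N, 4 O.
Implicit hydrogens by atom environment:
  3 × C (aromatic): 1 H each → 3
  3 × O: no H
  2 × C (aromatic): no H
  2 × C: no H
  1 × C: 3 H
  1 × N (aromatic): no H
  1 × O (charge -1): no H
  Total hydrogens = 6.
Net charge -1.
Molecular formula: C8H6NO4-

C8H6NO4-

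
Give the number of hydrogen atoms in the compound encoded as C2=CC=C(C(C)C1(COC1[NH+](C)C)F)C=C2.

19

Hydrogens are implicit in SMILES; fill each atom to its normal valence:
  5 × C (aromatic): 1 H each → 5
  3 × C: 3 H each → 9
  2 × C: 1 H each → 2
  1 × C: 2 H
  1 × C: no H
  1 × C (aromatic): no H
  1 × F: no H
  1 × N (charge +1): 1 H
  1 × O: no H
  Total hydrogens = 19.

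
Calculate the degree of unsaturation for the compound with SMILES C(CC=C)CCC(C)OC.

Molecular formula from the SMILES: C9H18O.
DoU = (2C + 2 + N − H − X)/2 = (2·9 + 2 + 0 − 18 − 0)/2 = 2/2 = 1.
(Structurally: 0 ring(s) + 1 π bond(s) = 1.)

1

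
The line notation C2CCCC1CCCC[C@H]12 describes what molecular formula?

C10H18

Heavy atoms from the SMILES: 10 C.
Implicit hydrogens by atom environment:
  8 × C: 2 H each → 16
  2 × C: 1 H each → 2
  Total hydrogens = 18.
Molecular formula: C10H18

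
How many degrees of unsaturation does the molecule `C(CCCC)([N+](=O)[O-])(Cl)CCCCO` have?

1

Molecular formula from the SMILES: C9H18ClNO3.
DoU = (2C + 2 + N − H − X)/2 = (2·9 + 2 + 1 − 18 − 1)/2 = 2/2 = 1.
(Structurally: 0 ring(s) + 1 π bond(s) = 1.)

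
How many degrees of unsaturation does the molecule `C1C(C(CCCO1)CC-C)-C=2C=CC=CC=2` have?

Molecular formula from the SMILES: C15H22O.
DoU = (2C + 2 + N − H − X)/2 = (2·15 + 2 + 0 − 22 − 0)/2 = 10/2 = 5.
(Structurally: 2 ring(s) + 3 π bond(s) = 5.)

5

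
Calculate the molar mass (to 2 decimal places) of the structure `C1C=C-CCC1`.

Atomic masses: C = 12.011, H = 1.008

82.15

Molecular formula: C6H10.
M = 6×12.011 + 10×1.008 = 82.15 g/mol.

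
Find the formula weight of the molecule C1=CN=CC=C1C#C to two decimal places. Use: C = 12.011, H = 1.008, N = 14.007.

Molecular formula: C7H5N.
M = 7×12.011 + 5×1.008 + 1×14.007 = 103.12 g/mol.

103.12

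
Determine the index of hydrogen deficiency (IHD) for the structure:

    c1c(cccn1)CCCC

Molecular formula from the SMILES: C9H13N.
DoU = (2C + 2 + N − H − X)/2 = (2·9 + 2 + 1 − 13 − 0)/2 = 8/2 = 4.
(Structurally: 1 ring(s) + 3 π bond(s) = 4.)

4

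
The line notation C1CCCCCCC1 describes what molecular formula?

C8H16

Heavy atoms from the SMILES: 8 C.
Implicit hydrogens by atom environment:
  8 × C: 2 H each → 16
  Total hydrogens = 16.
Molecular formula: C8H16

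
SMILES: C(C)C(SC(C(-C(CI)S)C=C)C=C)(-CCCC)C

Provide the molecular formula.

Heavy atoms from the SMILES: 16 C, 1 I, 2 S.
Implicit hydrogens by atom environment:
  7 × C: 2 H each → 14
  5 × C: 1 H each → 5
  3 × C: 3 H each → 9
  1 × C: no H
  1 × I: no H
  1 × S: 1 H
  1 × S: no H
  Total hydrogens = 29.
Molecular formula: C16H29IS2

C16H29IS2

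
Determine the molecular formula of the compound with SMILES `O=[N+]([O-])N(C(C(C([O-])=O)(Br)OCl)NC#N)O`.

Heavy atoms from the SMILES: 1 Br, 4 C, 1 Cl, 4 N, 6 O.
Implicit hydrogens by atom environment:
  3 × C: no H
  3 × O: no H
  2 × N: no H
  2 × O (charge -1): no H
  1 × Br: no H
  1 × C: 1 H
  1 × Cl: no H
  1 × N: 1 H
  1 × N (charge +1): no H
  1 × O: 1 H
  Total hydrogens = 3.
Net charge -1.
Molecular formula: C4H3BrClN4O6-

C4H3BrClN4O6-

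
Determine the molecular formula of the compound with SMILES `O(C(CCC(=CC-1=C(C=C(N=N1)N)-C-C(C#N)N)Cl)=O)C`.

C13H16ClN5O2

Heavy atoms from the SMILES: 13 C, 1 Cl, 5 N, 2 O.
Implicit hydrogens by atom environment:
  3 × C: 2 H each → 6
  3 × C (aromatic): no H
  3 × C: no H
  2 × C: 1 H each → 2
  2 × N: 2 H each → 4
  2 × N (aromatic): no H
  2 × O: no H
  1 × C: 3 H
  1 × C (aromatic): 1 H
  1 × Cl: no H
  1 × N: no H
  Total hydrogens = 16.
Molecular formula: C13H16ClN5O2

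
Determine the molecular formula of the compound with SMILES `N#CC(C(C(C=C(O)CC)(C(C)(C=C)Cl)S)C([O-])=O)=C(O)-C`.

Heavy atoms from the SMILES: 15 C, 1 Cl, 1 N, 4 O, 1 S.
Implicit hydrogens by atom environment:
  7 × C: no H
  3 × C: 3 H each → 9
  3 × C: 1 H each → 3
  2 × C: 2 H each → 4
  2 × O: 1 H each → 2
  1 × Cl: no H
  1 × N: no H
  1 × O: no H
  1 × O (charge -1): no H
  1 × S: 1 H
  Total hydrogens = 19.
Net charge -1.
Molecular formula: C15H19ClNO4S-

C15H19ClNO4S-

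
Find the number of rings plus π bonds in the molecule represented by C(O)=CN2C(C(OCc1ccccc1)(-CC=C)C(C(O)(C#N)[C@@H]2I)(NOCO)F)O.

Molecular formula from the SMILES: C19H23FIN3O6.
DoU = (2C + 2 + N − H − X)/2 = (2·19 + 2 + 3 − 23 − 2)/2 = 18/2 = 9.
(Structurally: 2 ring(s) + 7 π bond(s) = 9.)

9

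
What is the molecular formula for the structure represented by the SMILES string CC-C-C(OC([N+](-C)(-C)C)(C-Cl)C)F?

Heavy atoms from the SMILES: 10 C, 1 Cl, 1 F, 1 N, 1 O.
Implicit hydrogens by atom environment:
  5 × C: 3 H each → 15
  3 × C: 2 H each → 6
  1 × C: 1 H
  1 × C: no H
  1 × Cl: no H
  1 × F: no H
  1 × N (charge +1): no H
  1 × O: no H
  Total hydrogens = 22.
Net charge +1.
Molecular formula: C10H22ClFNO+

C10H22ClFNO+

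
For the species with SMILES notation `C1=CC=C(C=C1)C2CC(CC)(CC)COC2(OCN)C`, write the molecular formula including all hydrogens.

Heavy atoms from the SMILES: 17 C, 1 N, 2 O.
Implicit hydrogens by atom environment:
  5 × C: 2 H each → 10
  5 × C (aromatic): 1 H each → 5
  3 × C: 3 H each → 9
  2 × C: no H
  2 × O: no H
  1 × C: 1 H
  1 × C (aromatic): no H
  1 × N: 2 H
  Total hydrogens = 27.
Molecular formula: C17H27NO2

C17H27NO2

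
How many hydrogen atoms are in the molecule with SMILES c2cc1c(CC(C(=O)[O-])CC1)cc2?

Hydrogens are implicit in SMILES; fill each atom to its normal valence:
  4 × C (aromatic): 1 H each → 4
  3 × C: 2 H each → 6
  2 × C (aromatic): no H
  1 × C: 1 H
  1 × C: no H
  1 × O: no H
  1 × O (charge -1): no H
  Total hydrogens = 11.

11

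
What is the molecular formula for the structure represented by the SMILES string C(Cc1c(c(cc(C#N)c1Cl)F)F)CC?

C11H10ClF2N

Heavy atoms from the SMILES: 11 C, 1 Cl, 2 F, 1 N.
Implicit hydrogens by atom environment:
  5 × C (aromatic): no H
  3 × C: 2 H each → 6
  2 × F: no H
  1 × C: 3 H
  1 × C (aromatic): 1 H
  1 × C: no H
  1 × Cl: no H
  1 × N: no H
  Total hydrogens = 10.
Molecular formula: C11H10ClF2N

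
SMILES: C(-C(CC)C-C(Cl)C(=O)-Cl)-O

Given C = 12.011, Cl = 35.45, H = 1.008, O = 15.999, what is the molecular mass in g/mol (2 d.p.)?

Molecular formula: C7H12Cl2O2.
M = 7×12.011 + 2×35.45 + 12×1.008 + 2×15.999 = 199.07 g/mol.

199.07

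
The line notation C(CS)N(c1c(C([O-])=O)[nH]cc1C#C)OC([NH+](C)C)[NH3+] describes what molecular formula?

Heavy atoms from the SMILES: 12 C, 4 N, 3 O, 1 S.
Implicit hydrogens by atom environment:
  3 × C (aromatic): no H
  2 × C: 3 H each → 6
  2 × C: 2 H each → 4
  2 × C: 1 H each → 2
  2 × C: no H
  2 × O: no H
  1 × C (aromatic): 1 H
  1 × N (charge +1): 3 H
  1 × N (aromatic): 1 H
  1 × N (charge +1): 1 H
  1 × N: no H
  1 × O (charge -1): no H
  1 × S: 1 H
  Total hydrogens = 19.
Net charge +1.
Molecular formula: C12H19N4O3S+

C12H19N4O3S+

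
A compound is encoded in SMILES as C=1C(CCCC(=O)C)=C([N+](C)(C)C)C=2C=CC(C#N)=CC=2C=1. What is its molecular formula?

C19H23N2O+

Heavy atoms from the SMILES: 19 C, 2 N, 1 O.
Implicit hydrogens by atom environment:
  5 × C (aromatic): 1 H each → 5
  5 × C (aromatic): no H
  4 × C: 3 H each → 12
  3 × C: 2 H each → 6
  2 × C: no H
  1 × N: no H
  1 × N (charge +1): no H
  1 × O: no H
  Total hydrogens = 23.
Net charge +1.
Molecular formula: C19H23N2O+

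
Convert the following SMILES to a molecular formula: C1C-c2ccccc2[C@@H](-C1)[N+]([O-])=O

Heavy atoms from the SMILES: 10 C, 1 N, 2 O.
Implicit hydrogens by atom environment:
  4 × C (aromatic): 1 H each → 4
  3 × C: 2 H each → 6
  2 × C (aromatic): no H
  1 × C: 1 H
  1 × N (charge +1): no H
  1 × O: no H
  1 × O (charge -1): no H
  Total hydrogens = 11.
Molecular formula: C10H11NO2

C10H11NO2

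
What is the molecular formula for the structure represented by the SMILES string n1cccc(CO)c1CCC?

C9H13NO

Heavy atoms from the SMILES: 9 C, 1 N, 1 O.
Implicit hydrogens by atom environment:
  3 × C: 2 H each → 6
  3 × C (aromatic): 1 H each → 3
  2 × C (aromatic): no H
  1 × C: 3 H
  1 × N (aromatic): no H
  1 × O: 1 H
  Total hydrogens = 13.
Molecular formula: C9H13NO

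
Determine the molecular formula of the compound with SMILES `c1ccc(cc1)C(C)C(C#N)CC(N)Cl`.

C12H15ClN2

Heavy atoms from the SMILES: 12 C, 1 Cl, 2 N.
Implicit hydrogens by atom environment:
  5 × C (aromatic): 1 H each → 5
  3 × C: 1 H each → 3
  1 × C: 3 H
  1 × C: 2 H
  1 × C: no H
  1 × C (aromatic): no H
  1 × Cl: no H
  1 × N: 2 H
  1 × N: no H
  Total hydrogens = 15.
Molecular formula: C12H15ClN2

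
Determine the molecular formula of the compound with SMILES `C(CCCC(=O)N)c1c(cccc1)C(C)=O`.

Heavy atoms from the SMILES: 13 C, 1 N, 2 O.
Implicit hydrogens by atom environment:
  4 × C: 2 H each → 8
  4 × C (aromatic): 1 H each → 4
  2 × C (aromatic): no H
  2 × C: no H
  2 × O: no H
  1 × C: 3 H
  1 × N: 2 H
  Total hydrogens = 17.
Molecular formula: C13H17NO2

C13H17NO2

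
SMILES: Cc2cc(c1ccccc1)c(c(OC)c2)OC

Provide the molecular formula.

C15H16O2

Heavy atoms from the SMILES: 15 C, 2 O.
Implicit hydrogens by atom environment:
  7 × C (aromatic): 1 H each → 7
  5 × C (aromatic): no H
  3 × C: 3 H each → 9
  2 × O: no H
  Total hydrogens = 16.
Molecular formula: C15H16O2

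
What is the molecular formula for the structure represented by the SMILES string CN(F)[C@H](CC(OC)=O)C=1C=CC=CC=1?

Heavy atoms from the SMILES: 11 C, 1 F, 1 N, 2 O.
Implicit hydrogens by atom environment:
  5 × C (aromatic): 1 H each → 5
  2 × C: 3 H each → 6
  2 × O: no H
  1 × C: 2 H
  1 × C: 1 H
  1 × C: no H
  1 × C (aromatic): no H
  1 × F: no H
  1 × N: no H
  Total hydrogens = 14.
Molecular formula: C11H14FNO2

C11H14FNO2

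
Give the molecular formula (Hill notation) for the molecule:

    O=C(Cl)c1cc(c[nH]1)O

C5H4ClNO2

Heavy atoms from the SMILES: 5 C, 1 Cl, 1 N, 2 O.
Implicit hydrogens by atom environment:
  2 × C (aromatic): 1 H each → 2
  2 × C (aromatic): no H
  1 × C: no H
  1 × Cl: no H
  1 × N (aromatic): 1 H
  1 × O: 1 H
  1 × O: no H
  Total hydrogens = 4.
Molecular formula: C5H4ClNO2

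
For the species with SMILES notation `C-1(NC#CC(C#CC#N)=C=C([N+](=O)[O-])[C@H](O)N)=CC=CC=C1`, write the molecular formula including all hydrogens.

C15H10N4O3

Heavy atoms from the SMILES: 15 C, 4 N, 3 O.
Implicit hydrogens by atom environment:
  8 × C: no H
  5 × C (aromatic): 1 H each → 5
  1 × C: 1 H
  1 × C (aromatic): no H
  1 × N: 2 H
  1 × N: 1 H
  1 × N (charge +1): no H
  1 × N: no H
  1 × O: 1 H
  1 × O: no H
  1 × O (charge -1): no H
  Total hydrogens = 10.
Molecular formula: C15H10N4O3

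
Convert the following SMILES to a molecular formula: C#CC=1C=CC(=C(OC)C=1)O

C9H8O2

Heavy atoms from the SMILES: 9 C, 2 O.
Implicit hydrogens by atom environment:
  3 × C (aromatic): 1 H each → 3
  3 × C (aromatic): no H
  1 × C: 3 H
  1 × C: 1 H
  1 × C: no H
  1 × O: 1 H
  1 × O: no H
  Total hydrogens = 8.
Molecular formula: C9H8O2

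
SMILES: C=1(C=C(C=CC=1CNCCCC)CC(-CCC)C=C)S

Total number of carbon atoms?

18

The symbol for carbon appears 18 times in the SMILES.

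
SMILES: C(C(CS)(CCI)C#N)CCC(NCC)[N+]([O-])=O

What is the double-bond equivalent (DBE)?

3

Molecular formula from the SMILES: C11H20IN3O2S.
DoU = (2C + 2 + N − H − X)/2 = (2·11 + 2 + 3 − 20 − 1)/2 = 6/2 = 3.
(Structurally: 0 ring(s) + 3 π bond(s) = 3.)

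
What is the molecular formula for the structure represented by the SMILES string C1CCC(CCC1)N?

C7H15N

Heavy atoms from the SMILES: 7 C, 1 N.
Implicit hydrogens by atom environment:
  6 × C: 2 H each → 12
  1 × C: 1 H
  1 × N: 2 H
  Total hydrogens = 15.
Molecular formula: C7H15N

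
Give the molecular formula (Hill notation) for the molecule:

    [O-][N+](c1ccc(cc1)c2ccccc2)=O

Heavy atoms from the SMILES: 12 C, 1 N, 2 O.
Implicit hydrogens by atom environment:
  9 × C (aromatic): 1 H each → 9
  3 × C (aromatic): no H
  1 × N (charge +1): no H
  1 × O: no H
  1 × O (charge -1): no H
  Total hydrogens = 9.
Molecular formula: C12H9NO2

C12H9NO2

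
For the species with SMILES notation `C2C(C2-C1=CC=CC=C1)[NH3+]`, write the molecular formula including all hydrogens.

Heavy atoms from the SMILES: 9 C, 1 N.
Implicit hydrogens by atom environment:
  5 × C (aromatic): 1 H each → 5
  2 × C: 1 H each → 2
  1 × C: 2 H
  1 × C (aromatic): no H
  1 × N (charge +1): 3 H
  Total hydrogens = 12.
Net charge +1.
Molecular formula: C9H12N+

C9H12N+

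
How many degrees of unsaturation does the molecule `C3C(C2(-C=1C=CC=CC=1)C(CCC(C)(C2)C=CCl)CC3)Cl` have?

Molecular formula from the SMILES: C19H24Cl2.
DoU = (2C + 2 + N − H − X)/2 = (2·19 + 2 + 0 − 24 − 2)/2 = 14/2 = 7.
(Structurally: 3 ring(s) + 4 π bond(s) = 7.)

7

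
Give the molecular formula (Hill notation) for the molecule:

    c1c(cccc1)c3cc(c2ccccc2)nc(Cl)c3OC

C18H14ClNO

Heavy atoms from the SMILES: 18 C, 1 Cl, 1 N, 1 O.
Implicit hydrogens by atom environment:
  11 × C (aromatic): 1 H each → 11
  6 × C (aromatic): no H
  1 × C: 3 H
  1 × Cl: no H
  1 × N (aromatic): no H
  1 × O: no H
  Total hydrogens = 14.
Molecular formula: C18H14ClNO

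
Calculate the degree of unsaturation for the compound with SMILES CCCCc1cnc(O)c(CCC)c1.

4

Molecular formula from the SMILES: C12H19NO.
DoU = (2C + 2 + N − H − X)/2 = (2·12 + 2 + 1 − 19 − 0)/2 = 8/2 = 4.
(Structurally: 1 ring(s) + 3 π bond(s) = 4.)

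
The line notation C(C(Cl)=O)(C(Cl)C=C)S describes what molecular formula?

C5H6Cl2OS

Heavy atoms from the SMILES: 5 C, 2 Cl, 1 O, 1 S.
Implicit hydrogens by atom environment:
  3 × C: 1 H each → 3
  2 × Cl: no H
  1 × C: 2 H
  1 × C: no H
  1 × O: no H
  1 × S: 1 H
  Total hydrogens = 6.
Molecular formula: C5H6Cl2OS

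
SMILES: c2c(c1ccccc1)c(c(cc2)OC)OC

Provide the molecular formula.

C14H14O2

Heavy atoms from the SMILES: 14 C, 2 O.
Implicit hydrogens by atom environment:
  8 × C (aromatic): 1 H each → 8
  4 × C (aromatic): no H
  2 × C: 3 H each → 6
  2 × O: no H
  Total hydrogens = 14.
Molecular formula: C14H14O2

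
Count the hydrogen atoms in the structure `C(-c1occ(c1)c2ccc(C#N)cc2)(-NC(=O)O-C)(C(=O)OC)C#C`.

14

Hydrogens are implicit in SMILES; fill each atom to its normal valence:
  6 × C (aromatic): 1 H each → 6
  5 × C: no H
  4 × C (aromatic): no H
  4 × O: no H
  2 × C: 3 H each → 6
  1 × C: 1 H
  1 × N: 1 H
  1 × N: no H
  1 × O (aromatic): no H
  Total hydrogens = 14.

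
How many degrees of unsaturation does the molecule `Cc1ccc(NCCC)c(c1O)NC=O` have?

Molecular formula from the SMILES: C11H16N2O2.
DoU = (2C + 2 + N − H − X)/2 = (2·11 + 2 + 2 − 16 − 0)/2 = 10/2 = 5.
(Structurally: 1 ring(s) + 4 π bond(s) = 5.)

5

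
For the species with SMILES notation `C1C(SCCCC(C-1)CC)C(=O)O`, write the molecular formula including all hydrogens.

Heavy atoms from the SMILES: 10 C, 2 O, 1 S.
Implicit hydrogens by atom environment:
  6 × C: 2 H each → 12
  2 × C: 1 H each → 2
  1 × C: 3 H
  1 × C: no H
  1 × O: 1 H
  1 × O: no H
  1 × S: no H
  Total hydrogens = 18.
Molecular formula: C10H18O2S

C10H18O2S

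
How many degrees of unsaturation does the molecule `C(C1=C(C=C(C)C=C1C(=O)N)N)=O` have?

6

Molecular formula from the SMILES: C9H10N2O2.
DoU = (2C + 2 + N − H − X)/2 = (2·9 + 2 + 2 − 10 − 0)/2 = 12/2 = 6.
(Structurally: 1 ring(s) + 5 π bond(s) = 6.)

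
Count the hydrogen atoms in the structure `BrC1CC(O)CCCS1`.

11

Hydrogens are implicit in SMILES; fill each atom to its normal valence:
  4 × C: 2 H each → 8
  2 × C: 1 H each → 2
  1 × Br: no H
  1 × O: 1 H
  1 × S: no H
  Total hydrogens = 11.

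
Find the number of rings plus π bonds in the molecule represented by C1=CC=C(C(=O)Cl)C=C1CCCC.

5

Molecular formula from the SMILES: C11H13ClO.
DoU = (2C + 2 + N − H − X)/2 = (2·11 + 2 + 0 − 13 − 1)/2 = 10/2 = 5.
(Structurally: 1 ring(s) + 4 π bond(s) = 5.)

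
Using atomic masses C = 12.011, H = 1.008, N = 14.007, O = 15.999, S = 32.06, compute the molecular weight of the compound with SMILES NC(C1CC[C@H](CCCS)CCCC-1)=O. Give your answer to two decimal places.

Molecular formula: C12H23NOS.
M = 12×12.011 + 23×1.008 + 1×14.007 + 1×15.999 + 1×32.06 = 229.38 g/mol.

229.38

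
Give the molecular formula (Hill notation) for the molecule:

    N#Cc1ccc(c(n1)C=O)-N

C7H5N3O

Heavy atoms from the SMILES: 7 C, 3 N, 1 O.
Implicit hydrogens by atom environment:
  3 × C (aromatic): no H
  2 × C (aromatic): 1 H each → 2
  1 × C: 1 H
  1 × C: no H
  1 × N: 2 H
  1 × N (aromatic): no H
  1 × N: no H
  1 × O: no H
  Total hydrogens = 5.
Molecular formula: C7H5N3O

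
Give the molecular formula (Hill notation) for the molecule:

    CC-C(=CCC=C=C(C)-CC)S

C11H18S

Heavy atoms from the SMILES: 11 C, 1 S.
Implicit hydrogens by atom environment:
  3 × C: 3 H each → 9
  3 × C: 2 H each → 6
  3 × C: no H
  2 × C: 1 H each → 2
  1 × S: 1 H
  Total hydrogens = 18.
Molecular formula: C11H18S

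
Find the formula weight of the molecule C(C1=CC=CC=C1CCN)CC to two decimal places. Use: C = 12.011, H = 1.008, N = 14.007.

Molecular formula: C11H17N.
M = 11×12.011 + 17×1.008 + 1×14.007 = 163.26 g/mol.

163.26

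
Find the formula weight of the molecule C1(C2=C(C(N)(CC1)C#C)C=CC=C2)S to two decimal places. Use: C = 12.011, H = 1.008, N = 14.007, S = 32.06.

203.30

Molecular formula: C12H13NS.
M = 12×12.011 + 13×1.008 + 1×14.007 + 1×32.06 = 203.30 g/mol.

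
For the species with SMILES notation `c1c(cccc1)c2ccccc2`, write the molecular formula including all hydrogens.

Heavy atoms from the SMILES: 12 C.
Implicit hydrogens by atom environment:
  10 × C (aromatic): 1 H each → 10
  2 × C (aromatic): no H
  Total hydrogens = 10.
Molecular formula: C12H10

C12H10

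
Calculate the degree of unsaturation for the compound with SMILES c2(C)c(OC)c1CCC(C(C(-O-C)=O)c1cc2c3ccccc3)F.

Molecular formula from the SMILES: C20H21FO3.
DoU = (2C + 2 + N − H − X)/2 = (2·20 + 2 + 0 − 21 − 1)/2 = 20/2 = 10.
(Structurally: 3 ring(s) + 7 π bond(s) = 10.)

10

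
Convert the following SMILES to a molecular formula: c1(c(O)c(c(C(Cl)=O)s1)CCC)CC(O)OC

Heavy atoms from the SMILES: 11 C, 1 Cl, 4 O, 1 S.
Implicit hydrogens by atom environment:
  4 × C (aromatic): no H
  3 × C: 2 H each → 6
  2 × C: 3 H each → 6
  2 × O: 1 H each → 2
  2 × O: no H
  1 × C: 1 H
  1 × C: no H
  1 × Cl: no H
  1 × S (aromatic): no H
  Total hydrogens = 15.
Molecular formula: C11H15ClO4S

C11H15ClO4S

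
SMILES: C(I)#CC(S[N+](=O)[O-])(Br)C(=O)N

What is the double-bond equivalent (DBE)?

4

Molecular formula from the SMILES: C4H2BrIN2O3S.
DoU = (2C + 2 + N − H − X)/2 = (2·4 + 2 + 2 − 2 − 2)/2 = 8/2 = 4.
(Structurally: 0 ring(s) + 4 π bond(s) = 4.)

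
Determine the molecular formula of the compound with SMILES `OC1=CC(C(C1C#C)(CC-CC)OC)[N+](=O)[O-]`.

Heavy atoms from the SMILES: 12 C, 1 N, 4 O.
Implicit hydrogens by atom environment:
  4 × C: 1 H each → 4
  3 × C: 2 H each → 6
  3 × C: no H
  2 × C: 3 H each → 6
  2 × O: no H
  1 × N (charge +1): no H
  1 × O: 1 H
  1 × O (charge -1): no H
  Total hydrogens = 17.
Molecular formula: C12H17NO4

C12H17NO4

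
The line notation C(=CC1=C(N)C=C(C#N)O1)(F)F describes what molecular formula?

C7H4F2N2O

Heavy atoms from the SMILES: 7 C, 2 F, 2 N, 1 O.
Implicit hydrogens by atom environment:
  3 × C (aromatic): no H
  2 × C: no H
  2 × F: no H
  1 × C (aromatic): 1 H
  1 × C: 1 H
  1 × N: 2 H
  1 × N: no H
  1 × O (aromatic): no H
  Total hydrogens = 4.
Molecular formula: C7H4F2N2O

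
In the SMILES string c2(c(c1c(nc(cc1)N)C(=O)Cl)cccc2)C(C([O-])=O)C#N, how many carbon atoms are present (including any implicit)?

The symbol for carbon appears 15 times in the SMILES. Lowercase c denotes aromatic carbon and counts toward C.

15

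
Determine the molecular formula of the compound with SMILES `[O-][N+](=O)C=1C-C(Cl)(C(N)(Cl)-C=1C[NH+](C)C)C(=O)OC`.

Heavy atoms from the SMILES: 10 C, 2 Cl, 3 N, 4 O.
Implicit hydrogens by atom environment:
  5 × C: no H
  3 × C: 3 H each → 9
  3 × O: no H
  2 × C: 2 H each → 4
  2 × Cl: no H
  1 × N: 2 H
  1 × N (charge +1): 1 H
  1 × N (charge +1): no H
  1 × O (charge -1): no H
  Total hydrogens = 16.
Net charge +1.
Molecular formula: C10H16Cl2N3O4+

C10H16Cl2N3O4+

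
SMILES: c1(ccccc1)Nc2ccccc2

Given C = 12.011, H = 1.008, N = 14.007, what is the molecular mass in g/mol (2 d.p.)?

169.23

Molecular formula: C12H11N.
M = 12×12.011 + 11×1.008 + 1×14.007 = 169.23 g/mol.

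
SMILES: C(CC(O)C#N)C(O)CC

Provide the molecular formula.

C7H13NO2

Heavy atoms from the SMILES: 7 C, 1 N, 2 O.
Implicit hydrogens by atom environment:
  3 × C: 2 H each → 6
  2 × C: 1 H each → 2
  2 × O: 1 H each → 2
  1 × C: 3 H
  1 × C: no H
  1 × N: no H
  Total hydrogens = 13.
Molecular formula: C7H13NO2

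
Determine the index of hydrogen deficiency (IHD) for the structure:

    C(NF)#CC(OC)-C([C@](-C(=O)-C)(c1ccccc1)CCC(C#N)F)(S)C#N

Molecular formula from the SMILES: C19H19F2N3O2S.
DoU = (2C + 2 + N − H − X)/2 = (2·19 + 2 + 3 − 19 − 2)/2 = 22/2 = 11.
(Structurally: 1 ring(s) + 10 π bond(s) = 11.)

11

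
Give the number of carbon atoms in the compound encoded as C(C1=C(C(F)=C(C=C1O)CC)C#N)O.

The symbol for carbon appears 10 times in the SMILES.

10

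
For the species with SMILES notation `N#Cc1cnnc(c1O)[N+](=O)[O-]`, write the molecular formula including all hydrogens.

C5H2N4O3

Heavy atoms from the SMILES: 5 C, 4 N, 3 O.
Implicit hydrogens by atom environment:
  3 × C (aromatic): no H
  2 × N (aromatic): no H
  1 × C (aromatic): 1 H
  1 × C: no H
  1 × N: no H
  1 × N (charge +1): no H
  1 × O: 1 H
  1 × O: no H
  1 × O (charge -1): no H
  Total hydrogens = 2.
Molecular formula: C5H2N4O3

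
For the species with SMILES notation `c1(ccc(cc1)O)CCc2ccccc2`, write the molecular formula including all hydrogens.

Heavy atoms from the SMILES: 14 C, 1 O.
Implicit hydrogens by atom environment:
  9 × C (aromatic): 1 H each → 9
  3 × C (aromatic): no H
  2 × C: 2 H each → 4
  1 × O: 1 H
  Total hydrogens = 14.
Molecular formula: C14H14O

C14H14O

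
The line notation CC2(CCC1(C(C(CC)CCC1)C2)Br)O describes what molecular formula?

C13H23BrO

Heavy atoms from the SMILES: 1 Br, 13 C, 1 O.
Implicit hydrogens by atom environment:
  7 × C: 2 H each → 14
  2 × C: 3 H each → 6
  2 × C: 1 H each → 2
  2 × C: no H
  1 × Br: no H
  1 × O: 1 H
  Total hydrogens = 23.
Molecular formula: C13H23BrO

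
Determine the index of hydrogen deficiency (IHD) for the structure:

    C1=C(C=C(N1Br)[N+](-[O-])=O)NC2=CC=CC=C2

8

Molecular formula from the SMILES: C10H8BrN3O2.
DoU = (2C + 2 + N − H − X)/2 = (2·10 + 2 + 3 − 8 − 1)/2 = 16/2 = 8.
(Structurally: 2 ring(s) + 6 π bond(s) = 8.)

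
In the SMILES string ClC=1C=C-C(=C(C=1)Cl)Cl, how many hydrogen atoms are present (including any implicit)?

3

Hydrogens are implicit in SMILES; fill each atom to its normal valence:
  3 × C (aromatic): 1 H each → 3
  3 × C (aromatic): no H
  3 × Cl: no H
  Total hydrogens = 3.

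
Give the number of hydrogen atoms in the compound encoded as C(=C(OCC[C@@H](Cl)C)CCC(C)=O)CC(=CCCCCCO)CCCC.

39

Hydrogens are implicit in SMILES; fill each atom to its normal valence:
  13 × C: 2 H each → 26
  3 × C: 3 H each → 9
  3 × C: 1 H each → 3
  3 × C: no H
  2 × O: no H
  1 × Cl: no H
  1 × O: 1 H
  Total hydrogens = 39.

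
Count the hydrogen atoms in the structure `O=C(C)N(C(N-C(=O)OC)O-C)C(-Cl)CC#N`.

14

Hydrogens are implicit in SMILES; fill each atom to its normal valence:
  4 × O: no H
  3 × C: 3 H each → 9
  3 × C: no H
  2 × C: 1 H each → 2
  2 × N: no H
  1 × C: 2 H
  1 × Cl: no H
  1 × N: 1 H
  Total hydrogens = 14.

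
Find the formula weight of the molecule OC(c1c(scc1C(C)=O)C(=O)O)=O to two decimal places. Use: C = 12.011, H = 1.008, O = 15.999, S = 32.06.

214.19

Molecular formula: C8H6O5S.
M = 8×12.011 + 6×1.008 + 5×15.999 + 1×32.06 = 214.19 g/mol.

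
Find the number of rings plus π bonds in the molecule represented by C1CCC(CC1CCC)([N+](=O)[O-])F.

2

Molecular formula from the SMILES: C9H16FNO2.
DoU = (2C + 2 + N − H − X)/2 = (2·9 + 2 + 1 − 16 − 1)/2 = 4/2 = 2.
(Structurally: 1 ring(s) + 1 π bond(s) = 2.)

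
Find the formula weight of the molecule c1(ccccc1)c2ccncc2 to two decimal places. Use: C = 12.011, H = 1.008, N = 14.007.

Molecular formula: C11H9N.
M = 11×12.011 + 9×1.008 + 1×14.007 = 155.20 g/mol.

155.20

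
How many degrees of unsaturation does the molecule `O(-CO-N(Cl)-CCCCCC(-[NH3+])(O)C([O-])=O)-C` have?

1

Molecular formula from the SMILES: C9H19ClN2O5.
DoU = (2C + 2 + N − H − X)/2 = (2·9 + 2 + 2 − 19 − 1)/2 = 2/2 = 1.
(Structurally: 0 ring(s) + 1 π bond(s) = 1.)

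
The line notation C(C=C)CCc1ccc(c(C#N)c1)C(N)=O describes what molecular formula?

C13H14N2O

Heavy atoms from the SMILES: 13 C, 2 N, 1 O.
Implicit hydrogens by atom environment:
  4 × C: 2 H each → 8
  3 × C (aromatic): 1 H each → 3
  3 × C (aromatic): no H
  2 × C: no H
  1 × C: 1 H
  1 × N: 2 H
  1 × N: no H
  1 × O: no H
  Total hydrogens = 14.
Molecular formula: C13H14N2O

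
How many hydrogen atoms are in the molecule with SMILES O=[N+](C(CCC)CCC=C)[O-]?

Hydrogens are implicit in SMILES; fill each atom to its normal valence:
  5 × C: 2 H each → 10
  2 × C: 1 H each → 2
  1 × C: 3 H
  1 × N (charge +1): no H
  1 × O: no H
  1 × O (charge -1): no H
  Total hydrogens = 15.

15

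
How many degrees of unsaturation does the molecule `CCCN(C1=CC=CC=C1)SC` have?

4

Molecular formula from the SMILES: C10H15NS.
DoU = (2C + 2 + N − H − X)/2 = (2·10 + 2 + 1 − 15 − 0)/2 = 8/2 = 4.
(Structurally: 1 ring(s) + 3 π bond(s) = 4.)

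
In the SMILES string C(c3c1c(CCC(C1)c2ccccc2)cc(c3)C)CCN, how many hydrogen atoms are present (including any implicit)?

Hydrogens are implicit in SMILES; fill each atom to its normal valence:
  7 × C (aromatic): 1 H each → 7
  6 × C: 2 H each → 12
  5 × C (aromatic): no H
  1 × C: 3 H
  1 × C: 1 H
  1 × N: 2 H
  Total hydrogens = 25.

25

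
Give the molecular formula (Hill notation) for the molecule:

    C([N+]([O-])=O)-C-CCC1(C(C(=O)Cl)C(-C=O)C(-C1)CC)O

C13H20ClNO5

Heavy atoms from the SMILES: 13 C, 1 Cl, 1 N, 5 O.
Implicit hydrogens by atom environment:
  6 × C: 2 H each → 12
  4 × C: 1 H each → 4
  3 × O: no H
  2 × C: no H
  1 × C: 3 H
  1 × Cl: no H
  1 × N (charge +1): no H
  1 × O: 1 H
  1 × O (charge -1): no H
  Total hydrogens = 20.
Molecular formula: C13H20ClNO5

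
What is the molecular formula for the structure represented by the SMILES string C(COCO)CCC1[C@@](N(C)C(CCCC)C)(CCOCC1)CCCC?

C22H45NO3

Heavy atoms from the SMILES: 22 C, 1 N, 3 O.
Implicit hydrogens by atom environment:
  15 × C: 2 H each → 30
  4 × C: 3 H each → 12
  2 × C: 1 H each → 2
  2 × O: no H
  1 × C: no H
  1 × N: no H
  1 × O: 1 H
  Total hydrogens = 45.
Molecular formula: C22H45NO3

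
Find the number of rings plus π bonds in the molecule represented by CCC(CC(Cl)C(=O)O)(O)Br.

Molecular formula from the SMILES: C6H10BrClO3.
DoU = (2C + 2 + N − H − X)/2 = (2·6 + 2 + 0 − 10 − 2)/2 = 2/2 = 1.
(Structurally: 0 ring(s) + 1 π bond(s) = 1.)

1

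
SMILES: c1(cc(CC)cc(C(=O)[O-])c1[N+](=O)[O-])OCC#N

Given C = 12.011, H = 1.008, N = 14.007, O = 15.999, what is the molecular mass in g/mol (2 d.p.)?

249.20

Molecular formula: C11H9N2O5-.
M = 11×12.011 + 9×1.008 + 2×14.007 + 5×15.999 = 249.20 g/mol.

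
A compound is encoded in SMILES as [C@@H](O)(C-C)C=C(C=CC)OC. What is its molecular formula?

Heavy atoms from the SMILES: 9 C, 2 O.
Implicit hydrogens by atom environment:
  4 × C: 1 H each → 4
  3 × C: 3 H each → 9
  1 × C: 2 H
  1 × C: no H
  1 × O: 1 H
  1 × O: no H
  Total hydrogens = 16.
Molecular formula: C9H16O2

C9H16O2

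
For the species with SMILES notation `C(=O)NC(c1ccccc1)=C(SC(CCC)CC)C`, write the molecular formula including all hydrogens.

Heavy atoms from the SMILES: 16 C, 1 N, 1 O, 1 S.
Implicit hydrogens by atom environment:
  5 × C (aromatic): 1 H each → 5
  3 × C: 3 H each → 9
  3 × C: 2 H each → 6
  2 × C: 1 H each → 2
  2 × C: no H
  1 × C (aromatic): no H
  1 × N: 1 H
  1 × O: no H
  1 × S: no H
  Total hydrogens = 23.
Molecular formula: C16H23NOS

C16H23NOS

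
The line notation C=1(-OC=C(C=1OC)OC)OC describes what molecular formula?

C7H10O4

Heavy atoms from the SMILES: 7 C, 4 O.
Implicit hydrogens by atom environment:
  3 × C: 3 H each → 9
  3 × C (aromatic): no H
  3 × O: no H
  1 × C (aromatic): 1 H
  1 × O (aromatic): no H
  Total hydrogens = 10.
Molecular formula: C7H10O4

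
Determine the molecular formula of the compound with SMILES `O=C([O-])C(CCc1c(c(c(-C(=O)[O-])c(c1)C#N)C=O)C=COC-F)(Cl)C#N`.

Heavy atoms from the SMILES: 17 C, 1 Cl, 1 F, 2 N, 6 O.
Implicit hydrogens by atom environment:
  5 × C (aromatic): no H
  5 × C: no H
  4 × O: no H
  3 × C: 2 H each → 6
  3 × C: 1 H each → 3
  2 × N: no H
  2 × O (charge -1): no H
  1 × C (aromatic): 1 H
  1 × Cl: no H
  1 × F: no H
  Total hydrogens = 10.
Net charge -2.
Molecular formula: [C17H10ClFN2O6]2-

[C17H10ClFN2O6]2-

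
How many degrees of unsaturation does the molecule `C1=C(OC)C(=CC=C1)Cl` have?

4

Molecular formula from the SMILES: C7H7ClO.
DoU = (2C + 2 + N − H − X)/2 = (2·7 + 2 + 0 − 7 − 1)/2 = 8/2 = 4.
(Structurally: 1 ring(s) + 3 π bond(s) = 4.)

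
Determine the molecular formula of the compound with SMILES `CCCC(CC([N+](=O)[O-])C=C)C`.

C9H17NO2

Heavy atoms from the SMILES: 9 C, 1 N, 2 O.
Implicit hydrogens by atom environment:
  4 × C: 2 H each → 8
  3 × C: 1 H each → 3
  2 × C: 3 H each → 6
  1 × N (charge +1): no H
  1 × O: no H
  1 × O (charge -1): no H
  Total hydrogens = 17.
Molecular formula: C9H17NO2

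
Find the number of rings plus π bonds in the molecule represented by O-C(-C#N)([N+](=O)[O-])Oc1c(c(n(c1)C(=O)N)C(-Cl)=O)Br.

Molecular formula from the SMILES: C8H4BrClN4O6.
DoU = (2C + 2 + N − H − X)/2 = (2·8 + 2 + 4 − 4 − 2)/2 = 16/2 = 8.
(Structurally: 1 ring(s) + 7 π bond(s) = 8.)

8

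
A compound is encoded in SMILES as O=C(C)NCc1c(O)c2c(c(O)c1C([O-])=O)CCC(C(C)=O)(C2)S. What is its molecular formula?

Heavy atoms from the SMILES: 16 C, 1 N, 6 O, 1 S.
Implicit hydrogens by atom environment:
  6 × C (aromatic): no H
  4 × C: 2 H each → 8
  4 × C: no H
  3 × O: no H
  2 × C: 3 H each → 6
  2 × O: 1 H each → 2
  1 × N: 1 H
  1 × O (charge -1): no H
  1 × S: 1 H
  Total hydrogens = 18.
Net charge -1.
Molecular formula: C16H18NO6S-

C16H18NO6S-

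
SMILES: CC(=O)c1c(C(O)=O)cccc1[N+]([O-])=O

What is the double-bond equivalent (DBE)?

Molecular formula from the SMILES: C9H7NO5.
DoU = (2C + 2 + N − H − X)/2 = (2·9 + 2 + 1 − 7 − 0)/2 = 14/2 = 7.
(Structurally: 1 ring(s) + 6 π bond(s) = 7.)

7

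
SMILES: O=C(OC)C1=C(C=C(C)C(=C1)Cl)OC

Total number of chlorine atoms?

1

The symbol for chlorine appears 1 time in the SMILES.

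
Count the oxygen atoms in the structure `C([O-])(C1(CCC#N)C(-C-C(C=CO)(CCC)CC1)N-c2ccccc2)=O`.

The symbol for oxygen appears 3 times in the SMILES.

3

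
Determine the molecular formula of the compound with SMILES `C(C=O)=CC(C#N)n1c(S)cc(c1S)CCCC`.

C13H16N2OS2

Heavy atoms from the SMILES: 13 C, 2 N, 1 O, 2 S.
Implicit hydrogens by atom environment:
  4 × C: 1 H each → 4
  3 × C: 2 H each → 6
  3 × C (aromatic): no H
  2 × S: 1 H each → 2
  1 × C: 3 H
  1 × C (aromatic): 1 H
  1 × C: no H
  1 × N (aromatic): no H
  1 × N: no H
  1 × O: no H
  Total hydrogens = 16.
Molecular formula: C13H16N2OS2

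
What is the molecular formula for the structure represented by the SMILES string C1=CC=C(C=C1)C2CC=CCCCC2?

Heavy atoms from the SMILES: 14 C.
Implicit hydrogens by atom environment:
  5 × C: 2 H each → 10
  5 × C (aromatic): 1 H each → 5
  3 × C: 1 H each → 3
  1 × C (aromatic): no H
  Total hydrogens = 18.
Molecular formula: C14H18

C14H18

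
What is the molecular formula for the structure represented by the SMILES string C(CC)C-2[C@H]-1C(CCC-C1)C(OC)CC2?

C14H26O

Heavy atoms from the SMILES: 14 C, 1 O.
Implicit hydrogens by atom environment:
  8 × C: 2 H each → 16
  4 × C: 1 H each → 4
  2 × C: 3 H each → 6
  1 × O: no H
  Total hydrogens = 26.
Molecular formula: C14H26O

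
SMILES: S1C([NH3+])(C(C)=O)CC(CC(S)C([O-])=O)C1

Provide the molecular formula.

C9H15NO3S2

Heavy atoms from the SMILES: 9 C, 1 N, 3 O, 2 S.
Implicit hydrogens by atom environment:
  3 × C: 2 H each → 6
  3 × C: no H
  2 × C: 1 H each → 2
  2 × O: no H
  1 × C: 3 H
  1 × N (charge +1): 3 H
  1 × O (charge -1): no H
  1 × S: 1 H
  1 × S: no H
  Total hydrogens = 15.
Molecular formula: C9H15NO3S2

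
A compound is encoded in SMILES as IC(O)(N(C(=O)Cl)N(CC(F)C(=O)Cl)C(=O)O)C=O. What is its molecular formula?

Heavy atoms from the SMILES: 7 C, 2 Cl, 1 F, 1 I, 2 N, 6 O.
Implicit hydrogens by atom environment:
  4 × C: no H
  4 × O: no H
  2 × C: 1 H each → 2
  2 × Cl: no H
  2 × N: no H
  2 × O: 1 H each → 2
  1 × C: 2 H
  1 × F: no H
  1 × I: no H
  Total hydrogens = 6.
Molecular formula: C7H6Cl2FIN2O6

C7H6Cl2FIN2O6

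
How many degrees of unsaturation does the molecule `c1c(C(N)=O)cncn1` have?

5

Molecular formula from the SMILES: C5H5N3O.
DoU = (2C + 2 + N − H − X)/2 = (2·5 + 2 + 3 − 5 − 0)/2 = 10/2 = 5.
(Structurally: 1 ring(s) + 4 π bond(s) = 5.)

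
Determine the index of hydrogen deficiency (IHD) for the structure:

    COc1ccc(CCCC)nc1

Molecular formula from the SMILES: C10H15NO.
DoU = (2C + 2 + N − H − X)/2 = (2·10 + 2 + 1 − 15 − 0)/2 = 8/2 = 4.
(Structurally: 1 ring(s) + 3 π bond(s) = 4.)

4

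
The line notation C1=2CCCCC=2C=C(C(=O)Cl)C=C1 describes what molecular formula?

C11H11ClO

Heavy atoms from the SMILES: 11 C, 1 Cl, 1 O.
Implicit hydrogens by atom environment:
  4 × C: 2 H each → 8
  3 × C (aromatic): 1 H each → 3
  3 × C (aromatic): no H
  1 × C: no H
  1 × Cl: no H
  1 × O: no H
  Total hydrogens = 11.
Molecular formula: C11H11ClO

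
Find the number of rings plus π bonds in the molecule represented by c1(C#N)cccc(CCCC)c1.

Molecular formula from the SMILES: C11H13N.
DoU = (2C + 2 + N − H − X)/2 = (2·11 + 2 + 1 − 13 − 0)/2 = 12/2 = 6.
(Structurally: 1 ring(s) + 5 π bond(s) = 6.)

6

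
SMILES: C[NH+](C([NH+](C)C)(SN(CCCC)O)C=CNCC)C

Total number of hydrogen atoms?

Hydrogens are implicit in SMILES; fill each atom to its normal valence:
  6 × C: 3 H each → 18
  4 × C: 2 H each → 8
  2 × C: 1 H each → 2
  2 × N (charge +1): 1 H each → 2
  1 × C: no H
  1 × N: 1 H
  1 × N: no H
  1 × O: 1 H
  1 × S: no H
  Total hydrogens = 32.

32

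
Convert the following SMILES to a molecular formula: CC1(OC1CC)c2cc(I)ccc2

C11H13IO

Heavy atoms from the SMILES: 11 C, 1 I, 1 O.
Implicit hydrogens by atom environment:
  4 × C (aromatic): 1 H each → 4
  2 × C: 3 H each → 6
  2 × C (aromatic): no H
  1 × C: 2 H
  1 × C: 1 H
  1 × C: no H
  1 × I: no H
  1 × O: no H
  Total hydrogens = 13.
Molecular formula: C11H13IO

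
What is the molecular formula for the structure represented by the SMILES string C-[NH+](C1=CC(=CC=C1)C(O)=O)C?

C9H12NO2+

Heavy atoms from the SMILES: 9 C, 1 N, 2 O.
Implicit hydrogens by atom environment:
  4 × C (aromatic): 1 H each → 4
  2 × C: 3 H each → 6
  2 × C (aromatic): no H
  1 × C: no H
  1 × N (charge +1): 1 H
  1 × O: 1 H
  1 × O: no H
  Total hydrogens = 12.
Net charge +1.
Molecular formula: C9H12NO2+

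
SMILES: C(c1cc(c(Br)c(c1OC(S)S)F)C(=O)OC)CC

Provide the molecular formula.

C12H14BrFO3S2

Heavy atoms from the SMILES: 1 Br, 12 C, 1 F, 3 O, 2 S.
Implicit hydrogens by atom environment:
  5 × C (aromatic): no H
  3 × O: no H
  2 × C: 3 H each → 6
  2 × C: 2 H each → 4
  2 × S: 1 H each → 2
  1 × Br: no H
  1 × C (aromatic): 1 H
  1 × C: 1 H
  1 × C: no H
  1 × F: no H
  Total hydrogens = 14.
Molecular formula: C12H14BrFO3S2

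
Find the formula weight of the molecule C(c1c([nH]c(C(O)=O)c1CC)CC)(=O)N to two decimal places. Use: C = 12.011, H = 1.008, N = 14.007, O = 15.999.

210.23

Molecular formula: C10H14N2O3.
M = 10×12.011 + 14×1.008 + 2×14.007 + 3×15.999 = 210.23 g/mol.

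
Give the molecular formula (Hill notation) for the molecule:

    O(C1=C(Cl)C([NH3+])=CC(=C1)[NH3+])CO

Heavy atoms from the SMILES: 7 C, 1 Cl, 2 N, 2 O.
Implicit hydrogens by atom environment:
  4 × C (aromatic): no H
  2 × C (aromatic): 1 H each → 2
  2 × N (charge +1): 3 H each → 6
  1 × C: 2 H
  1 × Cl: no H
  1 × O: 1 H
  1 × O: no H
  Total hydrogens = 11.
Net charge +2.
Molecular formula: [C7H11ClN2O2]2+

[C7H11ClN2O2]2+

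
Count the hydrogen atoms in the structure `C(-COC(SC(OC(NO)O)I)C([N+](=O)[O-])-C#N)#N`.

9

Hydrogens are implicit in SMILES; fill each atom to its normal valence:
  4 × C: 1 H each → 4
  3 × O: no H
  2 × C: no H
  2 × N: no H
  2 × O: 1 H each → 2
  1 × C: 2 H
  1 × I: no H
  1 × N: 1 H
  1 × N (charge +1): no H
  1 × O (charge -1): no H
  1 × S: no H
  Total hydrogens = 9.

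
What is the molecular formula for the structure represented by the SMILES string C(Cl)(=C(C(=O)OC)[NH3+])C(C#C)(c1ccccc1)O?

Heavy atoms from the SMILES: 13 C, 1 Cl, 1 N, 3 O.
Implicit hydrogens by atom environment:
  5 × C (aromatic): 1 H each → 5
  5 × C: no H
  2 × O: no H
  1 × C: 3 H
  1 × C: 1 H
  1 × C (aromatic): no H
  1 × Cl: no H
  1 × N (charge +1): 3 H
  1 × O: 1 H
  Total hydrogens = 13.
Net charge +1.
Molecular formula: C13H13ClNO3+

C13H13ClNO3+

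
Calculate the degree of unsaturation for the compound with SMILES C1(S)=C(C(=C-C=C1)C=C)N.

Molecular formula from the SMILES: C8H9NS.
DoU = (2C + 2 + N − H − X)/2 = (2·8 + 2 + 1 − 9 − 0)/2 = 10/2 = 5.
(Structurally: 1 ring(s) + 4 π bond(s) = 5.)

5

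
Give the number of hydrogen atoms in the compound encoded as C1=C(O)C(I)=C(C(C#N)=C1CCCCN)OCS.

Hydrogens are implicit in SMILES; fill each atom to its normal valence:
  5 × C: 2 H each → 10
  5 × C (aromatic): no H
  1 × C (aromatic): 1 H
  1 × C: no H
  1 × I: no H
  1 × N: 2 H
  1 × N: no H
  1 × O: 1 H
  1 × O: no H
  1 × S: 1 H
  Total hydrogens = 15.

15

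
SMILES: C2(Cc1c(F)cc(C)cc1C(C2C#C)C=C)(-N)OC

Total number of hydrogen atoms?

18

Hydrogens are implicit in SMILES; fill each atom to its normal valence:
  4 × C: 1 H each → 4
  4 × C (aromatic): no H
  2 × C: 3 H each → 6
  2 × C: 2 H each → 4
  2 × C (aromatic): 1 H each → 2
  2 × C: no H
  1 × F: no H
  1 × N: 2 H
  1 × O: no H
  Total hydrogens = 18.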